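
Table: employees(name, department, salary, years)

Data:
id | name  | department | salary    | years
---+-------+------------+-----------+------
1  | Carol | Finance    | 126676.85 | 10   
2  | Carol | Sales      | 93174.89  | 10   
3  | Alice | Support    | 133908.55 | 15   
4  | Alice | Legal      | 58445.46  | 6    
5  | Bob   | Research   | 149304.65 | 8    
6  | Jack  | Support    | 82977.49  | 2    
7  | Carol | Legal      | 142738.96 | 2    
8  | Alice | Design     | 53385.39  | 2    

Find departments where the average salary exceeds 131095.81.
SELECT department, AVG(salary)
FROM employees
GROUP BY department
HAVING AVG(salary) > 131095.81

Result:
  Research: avg=149304.65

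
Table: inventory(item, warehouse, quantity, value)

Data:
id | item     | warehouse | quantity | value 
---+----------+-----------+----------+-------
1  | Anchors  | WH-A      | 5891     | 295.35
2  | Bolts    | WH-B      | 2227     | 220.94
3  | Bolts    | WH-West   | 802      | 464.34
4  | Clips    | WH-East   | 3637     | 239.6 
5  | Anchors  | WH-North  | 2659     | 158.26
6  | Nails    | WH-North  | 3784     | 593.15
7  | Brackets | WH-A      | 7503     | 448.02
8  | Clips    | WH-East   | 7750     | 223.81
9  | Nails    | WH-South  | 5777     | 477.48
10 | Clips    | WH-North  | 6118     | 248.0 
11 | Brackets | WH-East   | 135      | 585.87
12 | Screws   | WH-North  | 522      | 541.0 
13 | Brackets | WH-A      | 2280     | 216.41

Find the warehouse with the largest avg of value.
SELECT warehouse, AVG(value) as val
FROM inventory
GROUP BY warehouse
ORDER BY val DESC
LIMIT 1

Result: WH-South with avg(value) = 477.48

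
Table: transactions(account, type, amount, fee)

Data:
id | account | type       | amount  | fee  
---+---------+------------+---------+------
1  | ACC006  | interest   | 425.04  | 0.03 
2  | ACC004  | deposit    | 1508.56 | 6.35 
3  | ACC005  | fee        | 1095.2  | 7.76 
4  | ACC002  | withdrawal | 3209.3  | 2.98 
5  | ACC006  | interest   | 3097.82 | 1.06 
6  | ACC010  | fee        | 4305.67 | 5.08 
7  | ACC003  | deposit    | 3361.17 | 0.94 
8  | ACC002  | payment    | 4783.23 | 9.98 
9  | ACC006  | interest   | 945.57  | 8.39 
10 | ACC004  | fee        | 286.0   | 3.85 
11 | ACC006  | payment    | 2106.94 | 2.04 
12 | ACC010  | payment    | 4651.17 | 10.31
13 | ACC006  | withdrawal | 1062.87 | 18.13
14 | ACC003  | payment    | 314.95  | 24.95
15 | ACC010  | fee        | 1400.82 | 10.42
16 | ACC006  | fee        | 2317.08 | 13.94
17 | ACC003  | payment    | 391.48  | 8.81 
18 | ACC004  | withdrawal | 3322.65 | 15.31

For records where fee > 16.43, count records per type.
SELECT type, COUNT(*)
FROM transactions
WHERE fee > 16.43
GROUP BY type

Note: WHERE filters rows before grouping.

Result:
  payment: 1
  withdrawal: 1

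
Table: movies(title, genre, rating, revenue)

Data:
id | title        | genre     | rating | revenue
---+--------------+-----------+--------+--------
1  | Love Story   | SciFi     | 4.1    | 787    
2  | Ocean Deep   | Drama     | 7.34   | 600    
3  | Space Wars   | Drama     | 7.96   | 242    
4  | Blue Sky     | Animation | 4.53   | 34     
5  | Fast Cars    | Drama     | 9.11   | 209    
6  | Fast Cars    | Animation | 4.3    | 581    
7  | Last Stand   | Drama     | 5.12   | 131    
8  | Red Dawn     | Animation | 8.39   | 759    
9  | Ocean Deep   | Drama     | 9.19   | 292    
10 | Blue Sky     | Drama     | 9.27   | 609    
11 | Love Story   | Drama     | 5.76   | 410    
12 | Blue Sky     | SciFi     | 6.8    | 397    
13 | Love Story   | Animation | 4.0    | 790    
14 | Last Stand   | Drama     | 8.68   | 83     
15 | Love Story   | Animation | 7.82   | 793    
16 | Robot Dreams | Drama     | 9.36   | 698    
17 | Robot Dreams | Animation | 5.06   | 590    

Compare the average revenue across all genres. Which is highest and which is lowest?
SELECT genre, AVG(revenue)
FROM movies
GROUP BY genre
ORDER BY AVG(revenue)

All groups:
  Drama: 363.78
  Animation: 591.17
  SciFi: 592.00

Highest: SciFi (592.00)
Lowest: Drama (363.78)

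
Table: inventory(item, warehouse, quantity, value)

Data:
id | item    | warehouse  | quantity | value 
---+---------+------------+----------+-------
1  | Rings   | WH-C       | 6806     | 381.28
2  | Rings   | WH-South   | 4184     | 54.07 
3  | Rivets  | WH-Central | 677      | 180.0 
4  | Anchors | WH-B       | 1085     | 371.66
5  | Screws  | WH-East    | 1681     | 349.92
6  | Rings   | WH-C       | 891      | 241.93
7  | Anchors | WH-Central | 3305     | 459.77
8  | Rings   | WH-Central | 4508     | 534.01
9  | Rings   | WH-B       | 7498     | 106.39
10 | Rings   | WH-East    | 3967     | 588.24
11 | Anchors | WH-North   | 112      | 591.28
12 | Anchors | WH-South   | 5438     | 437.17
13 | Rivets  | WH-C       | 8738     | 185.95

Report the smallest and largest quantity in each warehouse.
SELECT warehouse, MIN(quantity), MAX(quantity)
FROM inventory
GROUP BY warehouse

Result:
  WH-B: min=1085, max=7498
  WH-C: min=891, max=8738
  WH-Central: min=677, max=4508
  WH-East: min=1681, max=3967
  WH-North: min=112, max=112
  WH-South: min=4184, max=5438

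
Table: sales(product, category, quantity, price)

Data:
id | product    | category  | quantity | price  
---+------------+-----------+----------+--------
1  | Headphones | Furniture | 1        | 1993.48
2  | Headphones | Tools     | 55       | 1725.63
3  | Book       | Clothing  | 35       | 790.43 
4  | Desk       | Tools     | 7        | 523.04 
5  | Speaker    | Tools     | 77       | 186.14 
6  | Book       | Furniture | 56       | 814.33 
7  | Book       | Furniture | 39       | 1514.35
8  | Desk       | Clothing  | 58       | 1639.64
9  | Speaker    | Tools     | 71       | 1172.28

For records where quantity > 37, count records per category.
SELECT category, COUNT(*)
FROM sales
WHERE quantity > 37
GROUP BY category

Note: WHERE filters rows before grouping.

Result:
  Clothing: 1
  Furniture: 2
  Tools: 3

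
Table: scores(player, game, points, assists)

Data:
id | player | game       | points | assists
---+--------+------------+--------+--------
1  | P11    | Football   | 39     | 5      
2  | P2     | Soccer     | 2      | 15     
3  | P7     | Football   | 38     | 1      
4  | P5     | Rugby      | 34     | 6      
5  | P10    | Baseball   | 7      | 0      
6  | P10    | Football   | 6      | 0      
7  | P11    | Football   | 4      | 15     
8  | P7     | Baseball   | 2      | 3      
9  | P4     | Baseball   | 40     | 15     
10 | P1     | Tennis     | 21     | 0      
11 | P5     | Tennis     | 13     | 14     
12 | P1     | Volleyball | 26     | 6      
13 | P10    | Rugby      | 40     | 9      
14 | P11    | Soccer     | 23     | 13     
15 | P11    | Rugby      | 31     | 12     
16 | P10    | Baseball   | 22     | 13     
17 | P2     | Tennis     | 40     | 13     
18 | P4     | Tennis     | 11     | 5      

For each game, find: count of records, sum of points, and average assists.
SELECT game,
       COUNT(*) as cnt,
       SUM(points) as total_points,
       AVG(assists) as avg_assists
FROM scores
GROUP BY game

Result:
  Baseball: 4 records, 71 total points, 7.75 avg assists
  Football: 4 records, 87 total points, 5.25 avg assists
  Rugby: 3 records, 105 total points, 9.00 avg assists
  Soccer: 2 records, 25 total points, 14.00 avg assists
  Tennis: 4 records, 85 total points, 8.00 avg assists
  Volleyball: 1 records, 26 total points, 6.00 avg assists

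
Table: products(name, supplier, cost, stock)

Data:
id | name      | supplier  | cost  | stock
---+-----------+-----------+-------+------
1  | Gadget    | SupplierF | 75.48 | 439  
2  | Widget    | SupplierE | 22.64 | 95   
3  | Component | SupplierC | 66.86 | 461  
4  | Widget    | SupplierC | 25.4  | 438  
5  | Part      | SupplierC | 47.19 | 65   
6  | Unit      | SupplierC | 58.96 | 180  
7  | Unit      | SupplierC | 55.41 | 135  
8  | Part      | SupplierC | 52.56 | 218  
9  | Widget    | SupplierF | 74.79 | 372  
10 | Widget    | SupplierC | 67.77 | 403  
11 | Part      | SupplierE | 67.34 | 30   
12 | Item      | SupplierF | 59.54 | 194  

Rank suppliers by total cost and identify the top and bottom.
SELECT supplier, SUM(cost)
FROM products
GROUP BY supplier
ORDER BY SUM(cost)

All groups:
  SupplierE: 89.98
  SupplierF: 209.81
  SupplierC: 374.15

Highest: SupplierC (374.15)
Lowest: SupplierE (89.98)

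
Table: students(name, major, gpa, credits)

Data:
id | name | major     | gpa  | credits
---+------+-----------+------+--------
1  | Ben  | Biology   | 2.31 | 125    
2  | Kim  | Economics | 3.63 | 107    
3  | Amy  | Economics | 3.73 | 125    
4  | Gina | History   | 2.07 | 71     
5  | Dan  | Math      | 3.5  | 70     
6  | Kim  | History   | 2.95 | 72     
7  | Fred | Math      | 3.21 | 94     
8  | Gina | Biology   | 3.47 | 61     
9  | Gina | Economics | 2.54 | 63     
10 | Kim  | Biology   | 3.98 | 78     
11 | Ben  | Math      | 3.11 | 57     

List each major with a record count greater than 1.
SELECT major, COUNT(*) as cnt
FROM students
GROUP BY major
HAVING COUNT(*) > 1

Result:
  Biology: 3
  Economics: 3
  History: 2
  Math: 3

Note: HAVING filters groups after aggregation, WHERE filters rows before.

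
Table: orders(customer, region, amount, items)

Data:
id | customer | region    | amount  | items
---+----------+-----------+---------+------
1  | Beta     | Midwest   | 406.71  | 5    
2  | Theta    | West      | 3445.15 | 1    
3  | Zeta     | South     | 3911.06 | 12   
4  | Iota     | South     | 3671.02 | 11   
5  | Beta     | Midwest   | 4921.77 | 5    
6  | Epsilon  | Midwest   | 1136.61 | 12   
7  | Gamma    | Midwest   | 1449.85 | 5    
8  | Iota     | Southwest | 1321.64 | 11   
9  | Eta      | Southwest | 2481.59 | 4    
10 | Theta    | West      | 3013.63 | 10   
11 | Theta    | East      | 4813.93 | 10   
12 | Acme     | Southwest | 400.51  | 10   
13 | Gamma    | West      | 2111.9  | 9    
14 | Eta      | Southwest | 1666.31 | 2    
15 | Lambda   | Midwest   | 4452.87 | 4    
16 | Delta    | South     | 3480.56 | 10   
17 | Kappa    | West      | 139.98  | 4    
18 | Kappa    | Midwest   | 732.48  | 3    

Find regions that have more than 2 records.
SELECT region, COUNT(*) as cnt
FROM orders
GROUP BY region
HAVING COUNT(*) > 2

Result:
  Midwest: 6
  South: 3
  Southwest: 4
  West: 4

Note: HAVING filters groups after aggregation, WHERE filters rows before.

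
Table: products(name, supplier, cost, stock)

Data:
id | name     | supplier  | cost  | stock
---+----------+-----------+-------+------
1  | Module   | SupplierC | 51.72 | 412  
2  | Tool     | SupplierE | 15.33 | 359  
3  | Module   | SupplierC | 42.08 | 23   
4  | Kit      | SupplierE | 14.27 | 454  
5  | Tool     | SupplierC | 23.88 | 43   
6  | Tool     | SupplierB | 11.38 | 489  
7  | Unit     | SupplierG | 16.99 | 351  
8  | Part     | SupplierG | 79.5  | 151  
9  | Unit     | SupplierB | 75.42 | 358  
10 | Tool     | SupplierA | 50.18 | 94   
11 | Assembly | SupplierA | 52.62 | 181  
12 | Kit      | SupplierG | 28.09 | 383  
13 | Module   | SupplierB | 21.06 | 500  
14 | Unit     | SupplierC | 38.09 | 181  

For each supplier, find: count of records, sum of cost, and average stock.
SELECT supplier,
       COUNT(*) as cnt,
       SUM(cost) as total_cost,
       AVG(stock) as avg_stock
FROM products
GROUP BY supplier

Result:
  SupplierA: 2 records, 102.80 total cost, 137.50 avg stock
  SupplierB: 3 records, 107.86 total cost, 449.00 avg stock
  SupplierC: 4 records, 155.77 total cost, 164.75 avg stock
  SupplierE: 2 records, 29.60 total cost, 406.50 avg stock
  SupplierG: 3 records, 124.58 total cost, 295.00 avg stock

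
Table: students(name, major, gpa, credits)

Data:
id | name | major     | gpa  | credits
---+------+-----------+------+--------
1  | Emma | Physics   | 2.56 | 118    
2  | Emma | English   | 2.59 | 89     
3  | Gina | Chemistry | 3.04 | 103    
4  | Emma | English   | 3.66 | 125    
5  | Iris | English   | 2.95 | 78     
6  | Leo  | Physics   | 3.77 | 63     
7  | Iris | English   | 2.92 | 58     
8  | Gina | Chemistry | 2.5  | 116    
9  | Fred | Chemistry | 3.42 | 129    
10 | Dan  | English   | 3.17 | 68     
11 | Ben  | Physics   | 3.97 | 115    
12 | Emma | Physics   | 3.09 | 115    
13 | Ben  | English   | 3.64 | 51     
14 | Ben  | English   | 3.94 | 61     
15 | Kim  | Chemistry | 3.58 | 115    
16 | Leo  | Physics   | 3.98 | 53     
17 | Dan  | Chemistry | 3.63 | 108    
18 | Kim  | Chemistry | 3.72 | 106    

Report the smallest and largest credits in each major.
SELECT major, MIN(credits), MAX(credits)
FROM students
GROUP BY major

Result:
  Chemistry: min=103, max=129
  English: min=51, max=125
  Physics: min=53, max=118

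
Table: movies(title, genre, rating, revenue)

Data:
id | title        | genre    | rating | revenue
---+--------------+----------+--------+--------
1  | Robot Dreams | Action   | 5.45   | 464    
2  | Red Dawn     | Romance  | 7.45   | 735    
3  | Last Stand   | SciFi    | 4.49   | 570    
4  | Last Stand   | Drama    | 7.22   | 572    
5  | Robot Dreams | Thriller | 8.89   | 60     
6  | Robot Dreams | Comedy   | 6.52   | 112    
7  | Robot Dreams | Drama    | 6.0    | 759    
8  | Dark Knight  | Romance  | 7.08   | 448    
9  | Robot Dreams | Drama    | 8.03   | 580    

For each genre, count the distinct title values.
SELECT genre, COUNT(DISTINCT title)
FROM movies
GROUP BY genre

Result:
  Action: 1 distinct
  Comedy: 1 distinct
  Drama: 2 distinct
  Romance: 2 distinct
  SciFi: 1 distinct
  Thriller: 1 distinct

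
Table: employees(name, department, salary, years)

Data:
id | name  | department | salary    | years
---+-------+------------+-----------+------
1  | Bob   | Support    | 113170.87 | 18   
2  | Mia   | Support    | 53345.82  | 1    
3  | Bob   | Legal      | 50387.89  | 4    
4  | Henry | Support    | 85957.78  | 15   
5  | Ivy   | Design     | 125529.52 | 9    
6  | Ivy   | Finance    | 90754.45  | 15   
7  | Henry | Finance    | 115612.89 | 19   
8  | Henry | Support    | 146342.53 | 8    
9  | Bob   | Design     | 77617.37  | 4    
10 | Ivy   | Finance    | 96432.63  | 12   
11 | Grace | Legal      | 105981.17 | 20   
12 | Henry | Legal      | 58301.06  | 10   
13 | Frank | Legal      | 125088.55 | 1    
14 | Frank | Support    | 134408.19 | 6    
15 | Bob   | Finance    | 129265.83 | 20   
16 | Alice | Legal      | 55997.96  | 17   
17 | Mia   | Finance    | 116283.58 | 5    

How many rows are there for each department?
SELECT department, COUNT(*) as count
FROM employees
GROUP BY department

Result:
  Design: 2
  Finance: 5
  Legal: 5
  Support: 5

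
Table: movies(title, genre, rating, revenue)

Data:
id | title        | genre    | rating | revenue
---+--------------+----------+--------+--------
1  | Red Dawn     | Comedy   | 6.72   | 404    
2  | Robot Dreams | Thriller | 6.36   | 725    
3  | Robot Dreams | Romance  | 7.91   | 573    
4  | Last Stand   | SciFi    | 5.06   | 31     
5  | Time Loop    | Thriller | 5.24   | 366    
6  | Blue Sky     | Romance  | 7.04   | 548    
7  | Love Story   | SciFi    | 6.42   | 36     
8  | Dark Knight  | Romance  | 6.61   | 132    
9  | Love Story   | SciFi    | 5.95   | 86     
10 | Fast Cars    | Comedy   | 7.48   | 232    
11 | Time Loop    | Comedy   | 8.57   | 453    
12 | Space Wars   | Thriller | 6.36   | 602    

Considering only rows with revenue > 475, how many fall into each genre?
SELECT genre, COUNT(*)
FROM movies
WHERE revenue > 475
GROUP BY genre

Note: WHERE filters rows before grouping.

Result:
  Romance: 2
  Thriller: 2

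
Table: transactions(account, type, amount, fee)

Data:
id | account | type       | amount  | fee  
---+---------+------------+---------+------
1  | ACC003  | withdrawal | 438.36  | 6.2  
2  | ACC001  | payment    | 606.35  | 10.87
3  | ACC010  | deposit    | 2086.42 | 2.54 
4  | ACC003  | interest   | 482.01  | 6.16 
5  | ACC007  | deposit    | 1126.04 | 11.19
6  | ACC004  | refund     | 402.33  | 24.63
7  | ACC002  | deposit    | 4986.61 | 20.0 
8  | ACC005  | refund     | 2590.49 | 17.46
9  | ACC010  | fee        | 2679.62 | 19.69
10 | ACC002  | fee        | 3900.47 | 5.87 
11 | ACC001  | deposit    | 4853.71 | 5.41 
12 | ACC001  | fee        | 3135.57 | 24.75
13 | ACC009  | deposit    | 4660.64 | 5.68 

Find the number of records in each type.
SELECT type, COUNT(*) as count
FROM transactions
GROUP BY type

Result:
  deposit: 5
  fee: 3
  interest: 1
  payment: 1
  refund: 2
  withdrawal: 1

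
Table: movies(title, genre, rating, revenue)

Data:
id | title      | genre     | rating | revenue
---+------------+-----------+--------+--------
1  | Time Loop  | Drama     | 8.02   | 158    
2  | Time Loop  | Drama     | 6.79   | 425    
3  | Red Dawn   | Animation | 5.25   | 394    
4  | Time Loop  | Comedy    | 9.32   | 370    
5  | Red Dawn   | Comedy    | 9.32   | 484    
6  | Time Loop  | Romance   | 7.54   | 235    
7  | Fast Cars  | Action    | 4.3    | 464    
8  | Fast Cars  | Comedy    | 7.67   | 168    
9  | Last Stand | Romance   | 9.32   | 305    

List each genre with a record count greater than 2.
SELECT genre, COUNT(*) as cnt
FROM movies
GROUP BY genre
HAVING COUNT(*) > 2

Result:
  Comedy: 3

Note: HAVING filters groups after aggregation, WHERE filters rows before.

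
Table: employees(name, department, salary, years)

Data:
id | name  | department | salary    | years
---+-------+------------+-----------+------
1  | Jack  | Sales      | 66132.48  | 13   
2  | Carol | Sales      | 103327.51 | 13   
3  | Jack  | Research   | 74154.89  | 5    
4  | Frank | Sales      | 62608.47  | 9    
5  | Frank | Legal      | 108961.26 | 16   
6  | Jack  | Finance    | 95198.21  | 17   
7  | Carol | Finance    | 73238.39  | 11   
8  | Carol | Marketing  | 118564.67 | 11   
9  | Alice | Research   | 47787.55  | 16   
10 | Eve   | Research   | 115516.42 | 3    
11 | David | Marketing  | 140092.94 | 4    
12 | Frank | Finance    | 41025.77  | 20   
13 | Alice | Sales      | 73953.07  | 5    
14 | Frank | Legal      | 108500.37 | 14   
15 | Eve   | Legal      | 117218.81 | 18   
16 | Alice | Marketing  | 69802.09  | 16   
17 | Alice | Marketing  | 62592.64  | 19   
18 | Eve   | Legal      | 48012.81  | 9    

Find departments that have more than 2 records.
SELECT department, COUNT(*) as cnt
FROM employees
GROUP BY department
HAVING COUNT(*) > 2

Result:
  Finance: 3
  Legal: 4
  Marketing: 4
  Research: 3
  Sales: 4

Note: HAVING filters groups after aggregation, WHERE filters rows before.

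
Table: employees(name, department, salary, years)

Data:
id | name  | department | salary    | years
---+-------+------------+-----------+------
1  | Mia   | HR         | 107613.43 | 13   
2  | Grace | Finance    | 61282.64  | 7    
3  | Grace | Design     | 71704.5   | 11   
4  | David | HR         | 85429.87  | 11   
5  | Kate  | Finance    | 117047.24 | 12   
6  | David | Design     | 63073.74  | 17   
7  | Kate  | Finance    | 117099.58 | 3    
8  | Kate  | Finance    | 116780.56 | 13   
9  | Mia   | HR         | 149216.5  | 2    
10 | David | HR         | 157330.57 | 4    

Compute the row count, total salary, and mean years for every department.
SELECT department,
       COUNT(*) as cnt,
       SUM(salary) as total_salary,
       AVG(years) as avg_years
FROM employees
GROUP BY department

Result:
  Design: 2 records, 134778.24 total salary, 14.00 avg years
  Finance: 4 records, 412210.02 total salary, 8.75 avg years
  HR: 4 records, 499590.37 total salary, 7.50 avg years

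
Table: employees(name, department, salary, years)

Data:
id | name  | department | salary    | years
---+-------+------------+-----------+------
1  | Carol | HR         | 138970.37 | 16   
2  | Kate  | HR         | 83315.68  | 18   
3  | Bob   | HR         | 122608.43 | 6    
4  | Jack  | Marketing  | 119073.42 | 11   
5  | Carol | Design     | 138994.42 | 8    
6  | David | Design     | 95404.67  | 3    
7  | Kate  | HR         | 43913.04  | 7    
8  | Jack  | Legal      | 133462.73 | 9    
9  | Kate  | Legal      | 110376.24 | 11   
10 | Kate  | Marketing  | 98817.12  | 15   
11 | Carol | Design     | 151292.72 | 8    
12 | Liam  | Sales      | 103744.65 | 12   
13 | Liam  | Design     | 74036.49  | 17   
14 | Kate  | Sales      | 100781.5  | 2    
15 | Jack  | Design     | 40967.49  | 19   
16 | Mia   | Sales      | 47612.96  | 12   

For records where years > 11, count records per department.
SELECT department, COUNT(*)
FROM employees
WHERE years > 11
GROUP BY department

Note: WHERE filters rows before grouping.

Result:
  Design: 2
  HR: 2
  Marketing: 1
  Sales: 2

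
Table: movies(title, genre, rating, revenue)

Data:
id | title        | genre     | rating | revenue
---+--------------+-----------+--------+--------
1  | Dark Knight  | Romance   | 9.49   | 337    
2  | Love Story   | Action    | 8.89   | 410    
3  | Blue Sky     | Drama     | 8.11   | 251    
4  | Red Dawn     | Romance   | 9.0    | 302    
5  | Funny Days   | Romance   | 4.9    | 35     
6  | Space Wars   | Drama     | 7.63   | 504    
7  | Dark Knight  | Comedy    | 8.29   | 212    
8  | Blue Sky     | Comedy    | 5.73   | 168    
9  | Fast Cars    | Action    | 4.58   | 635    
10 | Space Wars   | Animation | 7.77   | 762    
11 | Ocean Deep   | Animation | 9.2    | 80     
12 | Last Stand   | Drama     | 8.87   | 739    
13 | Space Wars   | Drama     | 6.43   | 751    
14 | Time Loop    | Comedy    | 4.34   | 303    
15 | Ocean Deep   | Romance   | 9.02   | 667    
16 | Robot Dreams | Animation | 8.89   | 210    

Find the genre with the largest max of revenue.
SELECT genre, MAX(revenue) as val
FROM movies
GROUP BY genre
ORDER BY val DESC
LIMIT 1

Result: Animation with max(revenue) = 762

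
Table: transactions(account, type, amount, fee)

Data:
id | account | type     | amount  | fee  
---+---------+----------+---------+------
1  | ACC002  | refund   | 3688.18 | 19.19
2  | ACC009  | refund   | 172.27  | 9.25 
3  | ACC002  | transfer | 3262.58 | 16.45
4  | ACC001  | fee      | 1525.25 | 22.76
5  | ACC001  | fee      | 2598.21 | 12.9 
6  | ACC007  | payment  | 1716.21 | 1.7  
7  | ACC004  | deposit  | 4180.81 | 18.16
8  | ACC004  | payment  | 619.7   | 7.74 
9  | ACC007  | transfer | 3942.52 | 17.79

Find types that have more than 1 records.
SELECT type, COUNT(*) as cnt
FROM transactions
GROUP BY type
HAVING COUNT(*) > 1

Result:
  fee: 2
  payment: 2
  refund: 2
  transfer: 2

Note: HAVING filters groups after aggregation, WHERE filters rows before.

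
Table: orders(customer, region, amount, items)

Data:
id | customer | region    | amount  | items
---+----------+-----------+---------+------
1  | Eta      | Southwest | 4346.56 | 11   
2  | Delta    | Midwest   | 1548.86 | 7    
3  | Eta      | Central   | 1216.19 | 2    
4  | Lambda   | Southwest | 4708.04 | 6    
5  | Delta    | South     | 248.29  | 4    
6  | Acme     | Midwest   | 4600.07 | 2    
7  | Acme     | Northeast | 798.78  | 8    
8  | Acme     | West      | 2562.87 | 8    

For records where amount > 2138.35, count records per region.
SELECT region, COUNT(*)
FROM orders
WHERE amount > 2138.35
GROUP BY region

Note: WHERE filters rows before grouping.

Result:
  Midwest: 1
  Southwest: 2
  West: 1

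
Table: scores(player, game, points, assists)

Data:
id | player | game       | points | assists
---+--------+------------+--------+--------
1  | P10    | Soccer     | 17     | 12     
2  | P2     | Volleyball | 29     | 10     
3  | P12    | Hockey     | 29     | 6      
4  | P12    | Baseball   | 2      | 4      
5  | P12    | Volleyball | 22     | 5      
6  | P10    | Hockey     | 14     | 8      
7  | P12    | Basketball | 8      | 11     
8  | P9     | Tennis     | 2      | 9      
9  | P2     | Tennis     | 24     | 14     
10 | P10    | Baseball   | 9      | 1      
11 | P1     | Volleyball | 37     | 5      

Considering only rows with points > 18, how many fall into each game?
SELECT game, COUNT(*)
FROM scores
WHERE points > 18
GROUP BY game

Note: WHERE filters rows before grouping.

Result:
  Hockey: 1
  Tennis: 1
  Volleyball: 3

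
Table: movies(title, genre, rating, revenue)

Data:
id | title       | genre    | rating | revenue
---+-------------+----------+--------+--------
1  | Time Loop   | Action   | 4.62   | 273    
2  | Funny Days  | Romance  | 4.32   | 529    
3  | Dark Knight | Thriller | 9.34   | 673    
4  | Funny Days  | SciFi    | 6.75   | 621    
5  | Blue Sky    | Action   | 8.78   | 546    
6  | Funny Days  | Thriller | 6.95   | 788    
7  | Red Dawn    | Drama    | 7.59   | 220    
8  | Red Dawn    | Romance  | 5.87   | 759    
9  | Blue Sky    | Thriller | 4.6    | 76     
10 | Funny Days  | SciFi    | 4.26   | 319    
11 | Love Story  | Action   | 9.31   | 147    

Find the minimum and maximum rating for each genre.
SELECT genre, MIN(rating), MAX(rating)
FROM movies
GROUP BY genre

Result:
  Action: min=4.62, max=9.31
  Drama: min=7.59, max=7.59
  Romance: min=4.32, max=5.87
  SciFi: min=4.26, max=6.75
  Thriller: min=4.60, max=9.34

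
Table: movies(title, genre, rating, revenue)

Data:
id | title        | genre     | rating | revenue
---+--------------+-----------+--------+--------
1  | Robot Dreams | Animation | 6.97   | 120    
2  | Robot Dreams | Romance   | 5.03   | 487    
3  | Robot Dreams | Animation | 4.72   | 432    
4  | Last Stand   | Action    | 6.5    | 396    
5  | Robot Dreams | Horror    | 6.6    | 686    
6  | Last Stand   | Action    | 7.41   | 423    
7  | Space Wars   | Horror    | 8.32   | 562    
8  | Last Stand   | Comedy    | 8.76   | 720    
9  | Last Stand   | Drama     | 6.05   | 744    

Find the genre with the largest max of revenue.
SELECT genre, MAX(revenue) as val
FROM movies
GROUP BY genre
ORDER BY val DESC
LIMIT 1

Result: Drama with max(revenue) = 744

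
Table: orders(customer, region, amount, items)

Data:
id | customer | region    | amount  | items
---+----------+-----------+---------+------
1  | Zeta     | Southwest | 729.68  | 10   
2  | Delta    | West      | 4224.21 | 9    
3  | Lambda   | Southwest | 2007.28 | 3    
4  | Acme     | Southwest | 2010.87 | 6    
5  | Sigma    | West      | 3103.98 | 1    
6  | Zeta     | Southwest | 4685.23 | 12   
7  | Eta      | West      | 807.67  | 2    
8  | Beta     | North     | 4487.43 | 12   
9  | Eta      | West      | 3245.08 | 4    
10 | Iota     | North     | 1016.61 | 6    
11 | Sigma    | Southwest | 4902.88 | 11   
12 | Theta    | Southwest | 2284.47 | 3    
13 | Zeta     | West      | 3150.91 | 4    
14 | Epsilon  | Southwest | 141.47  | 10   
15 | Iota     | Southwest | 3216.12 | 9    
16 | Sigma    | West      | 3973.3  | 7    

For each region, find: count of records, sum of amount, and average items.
SELECT region,
       COUNT(*) as cnt,
       SUM(amount) as total_amount,
       AVG(items) as avg_items
FROM orders
GROUP BY region

Result:
  North: 2 records, 5504.04 total amount, 9.00 avg items
  Southwest: 8 records, 19978.00 total amount, 8.00 avg items
  West: 6 records, 18505.15 total amount, 4.50 avg items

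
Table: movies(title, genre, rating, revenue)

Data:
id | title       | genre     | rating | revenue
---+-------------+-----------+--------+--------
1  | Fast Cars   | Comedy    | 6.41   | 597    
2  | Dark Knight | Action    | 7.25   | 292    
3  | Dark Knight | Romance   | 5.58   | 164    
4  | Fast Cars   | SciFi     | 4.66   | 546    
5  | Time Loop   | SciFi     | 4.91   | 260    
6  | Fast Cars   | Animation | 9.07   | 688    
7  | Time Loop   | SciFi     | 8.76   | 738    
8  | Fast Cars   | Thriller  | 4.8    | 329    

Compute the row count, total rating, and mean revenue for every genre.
SELECT genre,
       COUNT(*) as cnt,
       SUM(rating) as total_rating,
       AVG(revenue) as avg_revenue
FROM movies
GROUP BY genre

Result:
  Action: 1 records, 7.25 total rating, 292.00 avg revenue
  Animation: 1 records, 9.07 total rating, 688.00 avg revenue
  Comedy: 1 records, 6.41 total rating, 597.00 avg revenue
  Romance: 1 records, 5.58 total rating, 164.00 avg revenue
  SciFi: 3 records, 18.33 total rating, 514.67 avg revenue
  Thriller: 1 records, 4.80 total rating, 329.00 avg revenue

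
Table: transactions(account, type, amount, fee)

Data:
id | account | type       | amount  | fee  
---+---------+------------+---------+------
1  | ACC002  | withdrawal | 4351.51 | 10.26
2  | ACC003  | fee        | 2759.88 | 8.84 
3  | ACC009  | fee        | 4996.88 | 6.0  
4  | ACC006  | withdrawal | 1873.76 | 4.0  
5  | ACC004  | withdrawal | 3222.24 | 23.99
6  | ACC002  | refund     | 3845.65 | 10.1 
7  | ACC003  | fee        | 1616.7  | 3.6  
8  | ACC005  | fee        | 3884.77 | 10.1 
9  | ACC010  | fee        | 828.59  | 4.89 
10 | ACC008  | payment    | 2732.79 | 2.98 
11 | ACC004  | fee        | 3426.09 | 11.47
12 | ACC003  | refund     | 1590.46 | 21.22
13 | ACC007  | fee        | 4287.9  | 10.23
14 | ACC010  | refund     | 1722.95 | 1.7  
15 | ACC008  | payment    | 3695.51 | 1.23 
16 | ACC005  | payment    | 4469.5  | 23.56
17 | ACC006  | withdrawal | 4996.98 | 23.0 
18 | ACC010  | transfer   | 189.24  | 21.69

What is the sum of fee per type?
SELECT type, SUM(fee) as result
FROM transactions
GROUP BY type

Result:
  fee: 55.13
  payment: 27.77
  refund: 33.02
  transfer: 21.69
  withdrawal: 61.25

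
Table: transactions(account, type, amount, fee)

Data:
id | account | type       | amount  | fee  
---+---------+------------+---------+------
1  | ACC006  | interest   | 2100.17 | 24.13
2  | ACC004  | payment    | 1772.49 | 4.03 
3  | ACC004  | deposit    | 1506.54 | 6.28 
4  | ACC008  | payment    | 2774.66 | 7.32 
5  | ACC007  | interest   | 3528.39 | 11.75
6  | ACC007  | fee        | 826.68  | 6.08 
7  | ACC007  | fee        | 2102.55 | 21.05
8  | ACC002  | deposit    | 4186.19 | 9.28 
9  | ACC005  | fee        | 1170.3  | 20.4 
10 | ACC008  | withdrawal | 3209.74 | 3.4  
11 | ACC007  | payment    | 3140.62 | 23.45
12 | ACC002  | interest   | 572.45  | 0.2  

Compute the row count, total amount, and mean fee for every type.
SELECT type,
       COUNT(*) as cnt,
       SUM(amount) as total_amount,
       AVG(fee) as avg_fee
FROM transactions
GROUP BY type

Result:
  deposit: 2 records, 5692.73 total amount, 7.78 avg fee
  fee: 3 records, 4099.53 total amount, 15.84 avg fee
  interest: 3 records, 6201.01 total amount, 12.03 avg fee
  payment: 3 records, 7687.77 total amount, 11.60 avg fee
  withdrawal: 1 records, 3209.74 total amount, 3.40 avg fee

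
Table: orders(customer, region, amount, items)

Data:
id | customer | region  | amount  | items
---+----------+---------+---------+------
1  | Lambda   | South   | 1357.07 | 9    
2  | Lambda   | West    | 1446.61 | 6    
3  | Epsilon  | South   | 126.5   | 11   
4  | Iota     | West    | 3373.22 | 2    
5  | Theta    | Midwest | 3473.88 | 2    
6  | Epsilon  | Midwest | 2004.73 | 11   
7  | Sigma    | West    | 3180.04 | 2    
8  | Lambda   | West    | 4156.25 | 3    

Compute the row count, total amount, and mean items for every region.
SELECT region,
       COUNT(*) as cnt,
       SUM(amount) as total_amount,
       AVG(items) as avg_items
FROM orders
GROUP BY region

Result:
  Midwest: 2 records, 5478.61 total amount, 6.50 avg items
  South: 2 records, 1483.57 total amount, 10.00 avg items
  West: 4 records, 12156.12 total amount, 3.25 avg items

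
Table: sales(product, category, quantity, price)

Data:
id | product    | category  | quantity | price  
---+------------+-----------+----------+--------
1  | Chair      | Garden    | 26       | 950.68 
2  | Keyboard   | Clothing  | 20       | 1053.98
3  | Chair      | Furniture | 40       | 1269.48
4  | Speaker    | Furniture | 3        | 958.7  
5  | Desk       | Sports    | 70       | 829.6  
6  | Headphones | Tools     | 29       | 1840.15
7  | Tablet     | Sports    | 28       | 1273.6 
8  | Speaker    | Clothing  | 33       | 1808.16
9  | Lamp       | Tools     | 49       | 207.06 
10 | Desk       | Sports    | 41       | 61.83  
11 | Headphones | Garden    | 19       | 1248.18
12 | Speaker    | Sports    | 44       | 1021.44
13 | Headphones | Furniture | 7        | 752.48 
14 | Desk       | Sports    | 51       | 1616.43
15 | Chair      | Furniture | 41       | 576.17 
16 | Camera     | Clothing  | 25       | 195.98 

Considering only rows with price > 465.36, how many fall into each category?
SELECT category, COUNT(*)
FROM sales
WHERE price > 465.36
GROUP BY category

Note: WHERE filters rows before grouping.

Result:
  Clothing: 2
  Furniture: 4
  Garden: 2
  Sports: 4
  Tools: 1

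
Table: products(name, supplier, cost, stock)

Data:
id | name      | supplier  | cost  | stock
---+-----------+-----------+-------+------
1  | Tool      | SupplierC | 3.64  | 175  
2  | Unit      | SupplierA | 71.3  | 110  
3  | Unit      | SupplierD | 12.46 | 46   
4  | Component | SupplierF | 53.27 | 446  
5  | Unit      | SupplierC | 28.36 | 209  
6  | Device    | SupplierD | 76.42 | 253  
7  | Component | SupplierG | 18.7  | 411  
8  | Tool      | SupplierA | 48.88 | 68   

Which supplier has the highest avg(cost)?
SELECT supplier, AVG(cost) as val
FROM products
GROUP BY supplier
ORDER BY val DESC
LIMIT 1

Result: SupplierA with avg(cost) = 60.09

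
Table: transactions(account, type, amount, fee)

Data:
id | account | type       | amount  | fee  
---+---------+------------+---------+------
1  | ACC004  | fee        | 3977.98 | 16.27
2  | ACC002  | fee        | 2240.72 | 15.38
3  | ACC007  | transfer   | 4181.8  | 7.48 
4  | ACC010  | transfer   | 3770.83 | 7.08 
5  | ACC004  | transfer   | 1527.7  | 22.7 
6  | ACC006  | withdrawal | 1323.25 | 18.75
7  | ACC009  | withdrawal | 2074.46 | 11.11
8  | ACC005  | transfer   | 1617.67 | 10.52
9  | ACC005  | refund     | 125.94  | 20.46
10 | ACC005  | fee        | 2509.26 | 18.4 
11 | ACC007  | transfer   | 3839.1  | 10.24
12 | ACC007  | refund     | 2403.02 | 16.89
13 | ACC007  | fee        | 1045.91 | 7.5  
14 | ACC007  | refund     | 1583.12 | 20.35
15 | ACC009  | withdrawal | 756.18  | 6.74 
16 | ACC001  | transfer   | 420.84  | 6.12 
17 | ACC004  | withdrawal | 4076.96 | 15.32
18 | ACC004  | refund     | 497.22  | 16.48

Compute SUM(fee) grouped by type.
SELECT type, SUM(fee) as result
FROM transactions
GROUP BY type

Result:
  fee: 57.55
  refund: 74.18
  transfer: 64.14
  withdrawal: 51.92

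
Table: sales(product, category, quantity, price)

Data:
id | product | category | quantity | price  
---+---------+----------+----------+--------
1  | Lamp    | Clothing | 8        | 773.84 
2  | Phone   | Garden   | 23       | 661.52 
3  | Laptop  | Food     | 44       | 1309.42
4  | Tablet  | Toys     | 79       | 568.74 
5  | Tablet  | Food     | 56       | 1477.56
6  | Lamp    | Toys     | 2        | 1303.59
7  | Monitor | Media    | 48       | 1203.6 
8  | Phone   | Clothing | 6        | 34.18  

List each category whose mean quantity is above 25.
SELECT category, AVG(quantity)
FROM sales
GROUP BY category
HAVING AVG(quantity) > 25

Result:
  Food: avg=50.00
  Media: avg=48.00
  Toys: avg=40.50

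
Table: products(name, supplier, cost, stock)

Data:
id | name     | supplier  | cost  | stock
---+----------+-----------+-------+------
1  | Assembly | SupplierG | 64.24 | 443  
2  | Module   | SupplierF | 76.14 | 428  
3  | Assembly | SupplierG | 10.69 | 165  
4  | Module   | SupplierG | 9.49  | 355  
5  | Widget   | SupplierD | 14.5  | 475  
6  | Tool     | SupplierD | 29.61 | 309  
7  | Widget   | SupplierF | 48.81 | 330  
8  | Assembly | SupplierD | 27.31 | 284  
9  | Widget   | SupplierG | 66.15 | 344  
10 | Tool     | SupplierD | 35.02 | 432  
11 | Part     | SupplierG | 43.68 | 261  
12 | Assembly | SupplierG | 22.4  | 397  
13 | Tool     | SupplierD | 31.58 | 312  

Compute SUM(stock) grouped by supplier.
SELECT supplier, SUM(stock) as result
FROM products
GROUP BY supplier

Result:
  SupplierD: 1812
  SupplierF: 758
  SupplierG: 1965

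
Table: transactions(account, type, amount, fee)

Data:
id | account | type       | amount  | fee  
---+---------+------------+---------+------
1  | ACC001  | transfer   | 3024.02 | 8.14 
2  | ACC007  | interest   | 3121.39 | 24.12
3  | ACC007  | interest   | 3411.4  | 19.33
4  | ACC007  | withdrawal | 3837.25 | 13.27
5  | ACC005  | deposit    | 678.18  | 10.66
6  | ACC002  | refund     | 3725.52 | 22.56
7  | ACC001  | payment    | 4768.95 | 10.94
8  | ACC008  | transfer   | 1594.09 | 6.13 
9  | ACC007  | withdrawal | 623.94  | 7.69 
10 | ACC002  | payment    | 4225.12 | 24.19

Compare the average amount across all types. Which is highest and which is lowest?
SELECT type, AVG(amount)
FROM transactions
GROUP BY type
ORDER BY AVG(amount)

All groups:
  deposit: 678.18
  withdrawal: 2230.60
  transfer: 2309.06
  interest: 3266.40
  refund: 3725.52
  payment: 4497.04

Highest: payment (4497.04)
Lowest: deposit (678.18)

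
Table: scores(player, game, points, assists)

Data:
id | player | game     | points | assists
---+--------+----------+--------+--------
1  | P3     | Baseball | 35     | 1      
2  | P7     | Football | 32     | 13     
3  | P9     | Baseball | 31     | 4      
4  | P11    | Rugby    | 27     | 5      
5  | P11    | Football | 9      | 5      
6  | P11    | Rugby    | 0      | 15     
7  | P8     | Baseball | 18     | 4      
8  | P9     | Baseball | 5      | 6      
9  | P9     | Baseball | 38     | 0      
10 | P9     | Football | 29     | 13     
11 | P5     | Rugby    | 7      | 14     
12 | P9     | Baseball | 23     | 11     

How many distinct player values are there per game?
SELECT game, COUNT(DISTINCT player)
FROM scores
GROUP BY game

Result:
  Baseball: 3 distinct
  Football: 3 distinct
  Rugby: 2 distinct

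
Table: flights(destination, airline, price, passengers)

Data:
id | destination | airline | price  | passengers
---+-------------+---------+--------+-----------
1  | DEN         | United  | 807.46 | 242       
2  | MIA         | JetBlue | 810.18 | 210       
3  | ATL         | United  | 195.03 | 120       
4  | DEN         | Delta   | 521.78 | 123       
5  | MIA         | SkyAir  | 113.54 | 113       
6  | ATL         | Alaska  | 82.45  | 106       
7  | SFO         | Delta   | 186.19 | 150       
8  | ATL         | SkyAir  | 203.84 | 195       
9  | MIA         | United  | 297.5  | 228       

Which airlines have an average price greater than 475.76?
SELECT airline, AVG(price)
FROM flights
GROUP BY airline
HAVING AVG(price) > 475.76

Result:
  JetBlue: avg=810.18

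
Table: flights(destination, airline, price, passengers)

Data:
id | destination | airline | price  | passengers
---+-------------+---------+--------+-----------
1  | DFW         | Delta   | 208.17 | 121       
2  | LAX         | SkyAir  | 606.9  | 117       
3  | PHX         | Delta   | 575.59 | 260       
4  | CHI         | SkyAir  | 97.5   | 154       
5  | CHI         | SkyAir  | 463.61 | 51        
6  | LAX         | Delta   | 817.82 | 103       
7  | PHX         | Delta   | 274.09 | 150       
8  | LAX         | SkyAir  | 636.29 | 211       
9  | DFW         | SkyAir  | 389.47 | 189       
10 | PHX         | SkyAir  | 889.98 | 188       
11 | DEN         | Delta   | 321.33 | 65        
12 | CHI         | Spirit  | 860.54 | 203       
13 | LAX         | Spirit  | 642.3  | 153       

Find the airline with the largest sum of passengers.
SELECT airline, SUM(passengers) as val
FROM flights
GROUP BY airline
ORDER BY val DESC
LIMIT 1

Result: SkyAir with sum(passengers) = 910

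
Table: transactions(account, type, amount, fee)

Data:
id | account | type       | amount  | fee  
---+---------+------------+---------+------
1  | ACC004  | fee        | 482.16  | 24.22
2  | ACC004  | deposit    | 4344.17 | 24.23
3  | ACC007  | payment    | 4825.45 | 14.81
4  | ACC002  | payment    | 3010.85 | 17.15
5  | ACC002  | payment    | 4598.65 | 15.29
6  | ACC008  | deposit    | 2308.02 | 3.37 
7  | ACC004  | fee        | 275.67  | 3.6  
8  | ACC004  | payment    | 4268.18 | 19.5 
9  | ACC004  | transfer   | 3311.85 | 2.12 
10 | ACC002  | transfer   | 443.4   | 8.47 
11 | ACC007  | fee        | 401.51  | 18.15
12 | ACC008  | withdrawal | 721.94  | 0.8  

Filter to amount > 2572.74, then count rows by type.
SELECT type, COUNT(*)
FROM transactions
WHERE amount > 2572.74
GROUP BY type

Note: WHERE filters rows before grouping.

Result:
  deposit: 1
  payment: 4
  transfer: 1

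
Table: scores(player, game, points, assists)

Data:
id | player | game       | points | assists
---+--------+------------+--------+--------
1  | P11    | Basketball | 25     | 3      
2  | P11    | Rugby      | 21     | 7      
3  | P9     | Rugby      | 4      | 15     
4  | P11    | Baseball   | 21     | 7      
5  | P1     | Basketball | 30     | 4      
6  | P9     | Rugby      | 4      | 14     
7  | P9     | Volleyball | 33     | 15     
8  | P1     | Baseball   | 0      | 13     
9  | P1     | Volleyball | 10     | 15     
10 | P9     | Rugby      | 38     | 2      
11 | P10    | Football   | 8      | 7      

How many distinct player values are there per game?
SELECT game, COUNT(DISTINCT player)
FROM scores
GROUP BY game

Result:
  Baseball: 2 distinct
  Basketball: 2 distinct
  Football: 1 distinct
  Rugby: 2 distinct
  Volleyball: 2 distinct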